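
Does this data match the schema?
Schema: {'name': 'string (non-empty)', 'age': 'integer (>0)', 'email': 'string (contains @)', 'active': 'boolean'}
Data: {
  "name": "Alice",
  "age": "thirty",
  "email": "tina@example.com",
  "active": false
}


Validating each field against schema:
  name: OK (non-empty string)
  age: FAIL ("thirty" is not an integer)
  email: OK (string with @)
  active: OK (boolean)

Result: INVALID (1 error: age)

INVALID (1 error: age)


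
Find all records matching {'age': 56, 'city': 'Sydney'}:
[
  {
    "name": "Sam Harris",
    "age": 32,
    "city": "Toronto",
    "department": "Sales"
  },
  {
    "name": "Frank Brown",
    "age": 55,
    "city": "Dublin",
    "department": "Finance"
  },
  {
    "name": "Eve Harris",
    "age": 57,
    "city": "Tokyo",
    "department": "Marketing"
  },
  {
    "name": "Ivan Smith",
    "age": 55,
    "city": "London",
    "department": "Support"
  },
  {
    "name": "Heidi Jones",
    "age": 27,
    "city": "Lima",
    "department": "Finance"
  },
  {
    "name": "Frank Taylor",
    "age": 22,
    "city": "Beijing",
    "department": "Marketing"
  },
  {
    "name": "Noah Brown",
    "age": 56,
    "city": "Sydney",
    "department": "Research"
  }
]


Search criteria: {'age': 56, 'city': 'Sydney'}

Checking 7 records:
  Sam Harris: {age: 32, city: Toronto}
  Frank Brown: {age: 55, city: Dublin}
  Eve Harris: {age: 57, city: Tokyo}
  Ivan Smith: {age: 55, city: London}
  Heidi Jones: {age: 27, city: Lima}
  Frank Taylor: {age: 22, city: Beijing}
  Noah Brown: {age: 56, city: Sydney} <-- MATCH

Matches: ["Noah Brown"]

["Noah Brown"]


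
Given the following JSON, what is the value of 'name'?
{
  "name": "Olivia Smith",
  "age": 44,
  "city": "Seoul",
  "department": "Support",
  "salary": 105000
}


Looking up field 'name'
Value: Olivia Smith

Olivia Smith


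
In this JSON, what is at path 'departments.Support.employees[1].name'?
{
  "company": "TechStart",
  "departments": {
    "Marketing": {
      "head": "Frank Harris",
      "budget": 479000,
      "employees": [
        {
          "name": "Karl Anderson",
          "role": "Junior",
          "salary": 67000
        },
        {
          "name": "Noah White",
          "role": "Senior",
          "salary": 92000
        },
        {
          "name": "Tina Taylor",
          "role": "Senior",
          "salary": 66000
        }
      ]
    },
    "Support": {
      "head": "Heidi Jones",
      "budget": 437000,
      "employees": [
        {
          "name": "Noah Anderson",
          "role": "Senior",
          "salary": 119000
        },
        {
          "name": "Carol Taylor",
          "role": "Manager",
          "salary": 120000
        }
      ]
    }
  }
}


Path: departments.Support.employees[1].name

Navigate:
  -> departments
  -> Support
  -> employees[1].name = 'Carol Taylor'

Carol Taylor


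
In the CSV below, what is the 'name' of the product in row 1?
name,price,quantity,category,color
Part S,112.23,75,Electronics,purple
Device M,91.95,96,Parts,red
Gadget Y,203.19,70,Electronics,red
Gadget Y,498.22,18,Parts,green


Query: Row 1 ('Part S'), column 'name'
Value: Part S

Part S


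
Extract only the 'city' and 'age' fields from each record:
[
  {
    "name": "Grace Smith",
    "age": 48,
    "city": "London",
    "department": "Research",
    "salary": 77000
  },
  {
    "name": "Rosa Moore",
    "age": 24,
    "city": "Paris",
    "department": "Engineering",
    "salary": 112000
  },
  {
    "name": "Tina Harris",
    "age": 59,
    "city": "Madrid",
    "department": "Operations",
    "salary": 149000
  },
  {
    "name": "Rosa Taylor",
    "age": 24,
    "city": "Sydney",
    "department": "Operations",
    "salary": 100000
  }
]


Original: 4 records with fields: name, age, city, department, salary
Keep: ['city', 'age']
Drop: ['name', 'department', 'salary']
Result: 4 records, 2 fields each

[
  {
    "city": "London",
    "age": 48
  },
  {
    "city": "Paris",
    "age": 24
  },
  {
    "city": "Madrid",
    "age": 59
  },
  {
    "city": "Sydney",
    "age": 24
  }
]


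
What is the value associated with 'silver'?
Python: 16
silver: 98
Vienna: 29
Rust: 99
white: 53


Looking up key 'silver'
Value: 98

98


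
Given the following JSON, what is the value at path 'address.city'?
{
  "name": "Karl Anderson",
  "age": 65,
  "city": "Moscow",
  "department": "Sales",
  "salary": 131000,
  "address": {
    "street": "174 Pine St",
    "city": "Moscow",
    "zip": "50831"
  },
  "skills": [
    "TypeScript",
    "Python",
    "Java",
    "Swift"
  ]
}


Query: address.city
Path: address -> city
Value: Moscow

Moscow


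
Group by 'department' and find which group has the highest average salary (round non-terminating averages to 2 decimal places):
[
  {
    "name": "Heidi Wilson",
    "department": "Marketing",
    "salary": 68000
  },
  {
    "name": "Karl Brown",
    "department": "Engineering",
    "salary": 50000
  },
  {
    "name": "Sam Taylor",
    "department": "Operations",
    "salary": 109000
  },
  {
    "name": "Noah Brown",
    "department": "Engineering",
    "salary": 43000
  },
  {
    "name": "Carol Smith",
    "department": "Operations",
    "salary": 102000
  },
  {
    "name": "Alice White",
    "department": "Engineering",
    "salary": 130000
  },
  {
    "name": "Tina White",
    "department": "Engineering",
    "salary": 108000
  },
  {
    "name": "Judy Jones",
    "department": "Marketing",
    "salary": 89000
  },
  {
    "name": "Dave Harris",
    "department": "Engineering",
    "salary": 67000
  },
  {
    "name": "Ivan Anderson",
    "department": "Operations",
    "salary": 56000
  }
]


Group by: department

Groups:
  Engineering: 5 people, avg salary = 398000/5 = $79600
  Marketing: 2 people, avg salary = 157000/2 = $78500
  Operations: 3 people, avg salary = 267000/3 = $89000

Highest average salary: Operations ($89000)

Operations ($89000)


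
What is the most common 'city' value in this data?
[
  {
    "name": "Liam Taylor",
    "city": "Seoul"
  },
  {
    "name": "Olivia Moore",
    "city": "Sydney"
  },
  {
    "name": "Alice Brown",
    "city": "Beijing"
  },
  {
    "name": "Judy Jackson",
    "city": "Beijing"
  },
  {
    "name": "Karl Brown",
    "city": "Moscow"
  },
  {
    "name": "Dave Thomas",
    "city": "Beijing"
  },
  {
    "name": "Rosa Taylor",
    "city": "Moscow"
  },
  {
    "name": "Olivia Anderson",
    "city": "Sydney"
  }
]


Counting 'city' values across 8 records:

  Beijing: 3 ###
  Sydney: 2 ##
  Moscow: 2 ##
  Seoul: 1 #

Most common: Beijing (3 times)

Beijing (3 times)


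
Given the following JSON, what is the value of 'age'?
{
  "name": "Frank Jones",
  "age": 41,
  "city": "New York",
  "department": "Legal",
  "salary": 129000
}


Looking up field 'age'
Value: 41

41


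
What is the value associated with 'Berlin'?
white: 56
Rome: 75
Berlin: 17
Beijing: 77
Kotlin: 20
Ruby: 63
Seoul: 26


Looking up key 'Berlin'
Value: 17

17


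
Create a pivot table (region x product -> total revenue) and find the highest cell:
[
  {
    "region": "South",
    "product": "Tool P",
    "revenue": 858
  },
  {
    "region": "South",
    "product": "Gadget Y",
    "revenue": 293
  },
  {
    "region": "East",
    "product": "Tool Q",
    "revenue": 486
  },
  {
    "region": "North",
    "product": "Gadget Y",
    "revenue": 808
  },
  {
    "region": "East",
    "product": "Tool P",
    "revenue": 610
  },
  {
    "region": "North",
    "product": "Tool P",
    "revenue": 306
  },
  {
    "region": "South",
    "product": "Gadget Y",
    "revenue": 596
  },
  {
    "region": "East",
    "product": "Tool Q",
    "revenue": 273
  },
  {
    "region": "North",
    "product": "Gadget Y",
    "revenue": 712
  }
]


Pivot: region (rows) x product (columns) -> total revenue

     Gadget Y      Tool P        Tool Q      
East             0           610           759  
North         1520           306             0  
South          889           858             0  

Highest: North / Gadget Y = $1520

North / Gadget Y = $1520


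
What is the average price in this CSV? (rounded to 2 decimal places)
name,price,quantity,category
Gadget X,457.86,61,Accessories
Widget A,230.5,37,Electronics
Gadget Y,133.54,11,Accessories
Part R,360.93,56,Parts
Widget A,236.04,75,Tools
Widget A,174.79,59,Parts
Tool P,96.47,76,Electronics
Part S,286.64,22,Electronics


Computing average price:
Values: [457.86, 230.5, 133.54, 360.93, 236.04, 174.79, 96.47, 286.64]
Sum = 1976.77
Count = 8
Average = 1976.77/8 = 247.09625 exactly -> 247.10 (rounded half-up to 2 decimal places)

247.10


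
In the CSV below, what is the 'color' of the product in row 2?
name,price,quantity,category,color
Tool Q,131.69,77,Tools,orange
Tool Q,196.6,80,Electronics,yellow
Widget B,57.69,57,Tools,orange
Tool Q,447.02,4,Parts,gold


Query: Row 2 ('Tool Q'), column 'color'
Value: yellow

yellow


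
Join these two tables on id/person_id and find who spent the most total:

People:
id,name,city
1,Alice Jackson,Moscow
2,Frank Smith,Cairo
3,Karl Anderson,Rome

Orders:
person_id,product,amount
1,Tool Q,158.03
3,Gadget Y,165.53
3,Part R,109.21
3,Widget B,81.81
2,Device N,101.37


Join on: people.id = orders.person_id

Joined rows:
  Alice Jackson (Moscow) bought Tool Q for $158.03
  Karl Anderson (Rome) bought Gadget Y for $165.53
  Karl Anderson (Rome) bought Part R for $109.21
  Karl Anderson (Rome) bought Widget B for $81.81
  Frank Smith (Cairo) bought Device N for $101.37

Total per person:
  Karl Anderson: $356.55
  Alice Jackson: $158.03
  Frank Smith: $101.37

Top spender: Karl Anderson ($356.55)

Karl Anderson ($356.55)


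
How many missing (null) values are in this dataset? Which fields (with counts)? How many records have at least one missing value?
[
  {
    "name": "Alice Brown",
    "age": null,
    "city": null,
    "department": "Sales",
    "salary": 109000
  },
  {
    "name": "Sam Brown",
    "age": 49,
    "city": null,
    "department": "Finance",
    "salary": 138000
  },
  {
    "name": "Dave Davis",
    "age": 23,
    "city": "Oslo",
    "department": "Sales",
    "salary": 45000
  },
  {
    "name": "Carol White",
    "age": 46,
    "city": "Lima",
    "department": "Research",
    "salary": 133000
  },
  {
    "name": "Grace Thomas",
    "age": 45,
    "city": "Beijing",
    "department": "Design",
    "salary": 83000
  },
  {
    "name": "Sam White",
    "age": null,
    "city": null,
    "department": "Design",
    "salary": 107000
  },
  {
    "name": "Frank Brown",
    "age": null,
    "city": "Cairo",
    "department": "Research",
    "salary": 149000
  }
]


Checking for missing (null) values in 7 records:

  Alice Brown: age, city
  Sam Brown: city
  Dave Davis: complete
  Carol White: complete
  Grace Thomas: complete
  Sam White: age, city
  Frank Brown: age

Per field:
  name: 0 missing
  age: 3 missing
  city: 3 missing
  department: 0 missing
  salary: 0 missing

Total missing values: 6
Records with any missing: 4

6 missing values (age: 3, city: 3); 4 incomplete records


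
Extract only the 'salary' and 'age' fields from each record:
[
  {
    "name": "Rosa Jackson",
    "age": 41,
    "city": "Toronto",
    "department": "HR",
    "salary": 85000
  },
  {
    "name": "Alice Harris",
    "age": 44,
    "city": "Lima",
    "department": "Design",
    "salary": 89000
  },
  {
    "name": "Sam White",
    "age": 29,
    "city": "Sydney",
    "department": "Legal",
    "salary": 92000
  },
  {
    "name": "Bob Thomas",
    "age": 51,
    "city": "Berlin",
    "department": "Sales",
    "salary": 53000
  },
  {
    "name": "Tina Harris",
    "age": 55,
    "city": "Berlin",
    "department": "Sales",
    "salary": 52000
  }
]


Original: 5 records with fields: name, age, city, department, salary
Keep: ['salary', 'age']
Drop: ['name', 'city', 'department']
Result: 5 records, 2 fields each

[
  {
    "salary": 85000,
    "age": 41
  },
  {
    "salary": 89000,
    "age": 44
  },
  {
    "salary": 92000,
    "age": 29
  },
  {
    "salary": 53000,
    "age": 51
  },
  {
    "salary": 52000,
    "age": 55
  }
]


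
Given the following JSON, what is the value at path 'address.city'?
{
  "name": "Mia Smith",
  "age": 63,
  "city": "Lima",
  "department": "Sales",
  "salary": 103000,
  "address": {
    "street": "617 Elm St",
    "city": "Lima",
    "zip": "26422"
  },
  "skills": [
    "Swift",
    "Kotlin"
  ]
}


Query: address.city
Path: address -> city
Value: Lima

Lima


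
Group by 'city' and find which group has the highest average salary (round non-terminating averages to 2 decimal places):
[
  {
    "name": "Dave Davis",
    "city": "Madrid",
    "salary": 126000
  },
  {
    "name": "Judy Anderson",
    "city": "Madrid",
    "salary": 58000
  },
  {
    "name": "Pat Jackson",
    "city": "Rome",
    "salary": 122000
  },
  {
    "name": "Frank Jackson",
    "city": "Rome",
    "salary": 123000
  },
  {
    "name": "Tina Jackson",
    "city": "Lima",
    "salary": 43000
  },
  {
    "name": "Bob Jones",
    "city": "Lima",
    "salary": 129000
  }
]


Group by: city

Groups:
  Lima: 2 people, avg salary = 172000/2 = $86000
  Madrid: 2 people, avg salary = 184000/2 = $92000
  Rome: 2 people, avg salary = 245000/2 = $122500

Highest average salary: Rome ($122500)

Rome ($122500)


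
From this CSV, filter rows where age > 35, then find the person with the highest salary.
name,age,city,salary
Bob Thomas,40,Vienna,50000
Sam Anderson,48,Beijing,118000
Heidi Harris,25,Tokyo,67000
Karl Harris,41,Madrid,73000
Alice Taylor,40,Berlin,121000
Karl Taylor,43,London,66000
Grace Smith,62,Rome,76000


Filter: age > 35
Sort by: salary (descending)

Filtered records (6):
  Alice Taylor, age 40, salary $121000
  Sam Anderson, age 48, salary $118000
  Grace Smith, age 62, salary $76000
  Karl Harris, age 41, salary $73000
  Karl Taylor, age 43, salary $66000
  Bob Thomas, age 40, salary $50000

Highest salary: Alice Taylor ($121000)

Alice Taylor


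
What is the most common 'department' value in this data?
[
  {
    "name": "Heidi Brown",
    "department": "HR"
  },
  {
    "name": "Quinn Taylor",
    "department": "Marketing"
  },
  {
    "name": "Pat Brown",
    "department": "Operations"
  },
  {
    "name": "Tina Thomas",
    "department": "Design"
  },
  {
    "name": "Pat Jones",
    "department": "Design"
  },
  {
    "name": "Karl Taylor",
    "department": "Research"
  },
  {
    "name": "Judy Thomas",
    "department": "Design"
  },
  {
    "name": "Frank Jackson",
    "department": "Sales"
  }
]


Counting 'department' values across 8 records:

  Design: 3 ###
  HR: 1 #
  Marketing: 1 #
  Operations: 1 #
  Research: 1 #
  Sales: 1 #

Most common: Design (3 times)

Design (3 times)


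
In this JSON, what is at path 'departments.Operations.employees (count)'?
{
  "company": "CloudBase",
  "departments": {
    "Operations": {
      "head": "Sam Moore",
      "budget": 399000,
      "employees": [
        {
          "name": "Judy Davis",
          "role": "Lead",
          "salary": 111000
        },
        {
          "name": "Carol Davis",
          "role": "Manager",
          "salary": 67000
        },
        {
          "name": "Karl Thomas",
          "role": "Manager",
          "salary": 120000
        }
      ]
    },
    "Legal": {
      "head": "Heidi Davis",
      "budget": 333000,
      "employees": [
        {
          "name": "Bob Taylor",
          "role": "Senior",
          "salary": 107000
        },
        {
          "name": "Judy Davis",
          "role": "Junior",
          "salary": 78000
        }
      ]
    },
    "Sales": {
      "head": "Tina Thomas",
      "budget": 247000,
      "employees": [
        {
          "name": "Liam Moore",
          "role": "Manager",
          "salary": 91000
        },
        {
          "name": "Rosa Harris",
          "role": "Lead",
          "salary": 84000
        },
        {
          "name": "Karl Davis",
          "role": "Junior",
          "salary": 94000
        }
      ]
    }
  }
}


Path: departments.Operations.employees (count)

Navigate:
  -> departments
  -> Operations
  -> employees (array, length 3)

3


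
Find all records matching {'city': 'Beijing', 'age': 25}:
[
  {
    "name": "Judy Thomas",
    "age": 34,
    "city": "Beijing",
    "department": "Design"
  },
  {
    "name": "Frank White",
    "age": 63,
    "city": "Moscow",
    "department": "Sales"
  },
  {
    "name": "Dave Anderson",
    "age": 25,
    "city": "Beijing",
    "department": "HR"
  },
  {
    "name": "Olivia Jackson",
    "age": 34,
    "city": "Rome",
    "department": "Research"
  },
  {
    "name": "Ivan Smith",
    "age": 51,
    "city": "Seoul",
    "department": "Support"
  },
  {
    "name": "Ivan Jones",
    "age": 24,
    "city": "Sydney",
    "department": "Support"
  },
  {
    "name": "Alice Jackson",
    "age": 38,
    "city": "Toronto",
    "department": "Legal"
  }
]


Search criteria: {'city': 'Beijing', 'age': 25}

Checking 7 records:
  Judy Thomas: {city: Beijing, age: 34}
  Frank White: {city: Moscow, age: 63}
  Dave Anderson: {city: Beijing, age: 25} <-- MATCH
  Olivia Jackson: {city: Rome, age: 34}
  Ivan Smith: {city: Seoul, age: 51}
  Ivan Jones: {city: Sydney, age: 24}
  Alice Jackson: {city: Toronto, age: 38}

Matches: ["Dave Anderson"]

["Dave Anderson"]


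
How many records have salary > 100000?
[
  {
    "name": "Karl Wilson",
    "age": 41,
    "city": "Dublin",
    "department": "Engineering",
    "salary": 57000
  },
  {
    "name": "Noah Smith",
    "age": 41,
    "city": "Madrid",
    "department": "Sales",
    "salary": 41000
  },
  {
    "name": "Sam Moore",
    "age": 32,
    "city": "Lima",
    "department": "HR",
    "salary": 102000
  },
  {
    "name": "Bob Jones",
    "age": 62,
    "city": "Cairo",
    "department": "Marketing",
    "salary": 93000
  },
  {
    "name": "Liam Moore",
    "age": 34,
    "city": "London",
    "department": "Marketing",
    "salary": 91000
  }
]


Data: 5 records
Condition: salary > 100000

Checking each record:
  Karl Wilson: 57000
  Noah Smith: 41000
  Sam Moore: 102000 MATCH
  Bob Jones: 93000
  Liam Moore: 91000

Count: 1

1


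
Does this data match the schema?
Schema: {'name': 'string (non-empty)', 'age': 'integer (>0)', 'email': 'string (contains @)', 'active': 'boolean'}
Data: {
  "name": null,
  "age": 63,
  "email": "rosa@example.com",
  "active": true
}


Validating each field against schema:
  name: FAIL (null is not a string)
  age: OK (positive integer)
  email: OK (string with @)
  active: OK (boolean)

Result: INVALID (1 error: name)

INVALID (1 error: name)


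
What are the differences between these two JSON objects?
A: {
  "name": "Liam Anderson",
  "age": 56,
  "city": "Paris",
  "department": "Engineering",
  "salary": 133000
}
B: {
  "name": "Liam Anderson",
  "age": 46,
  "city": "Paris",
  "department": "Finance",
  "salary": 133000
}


Comparing each field (in key order):
  name: same
  age: DIFFERENT
  city: same
  department: DIFFERENT
  salary: same
Differences:
  age: 56 -> 46
  department: Engineering -> Finance

2 field(s) changed

2 changes: age, department


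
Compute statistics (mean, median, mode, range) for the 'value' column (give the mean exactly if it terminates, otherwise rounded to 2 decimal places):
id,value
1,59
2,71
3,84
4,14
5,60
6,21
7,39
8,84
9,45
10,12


Data: [59, 71, 84, 14, 60, 21, 39, 84, 45, 12]
Count: 10
Sum: 489
Mean: 489/10 = 48.9
Sorted: [12, 14, 21, 39, 45, 59, 60, 71, 84, 84]
Median: 52.0
Mode: 84 (2 times)
Range: 84 - 12 = 72
Min: 12, Max: 84

mean=48.9, median=52.0, mode=84, range=72


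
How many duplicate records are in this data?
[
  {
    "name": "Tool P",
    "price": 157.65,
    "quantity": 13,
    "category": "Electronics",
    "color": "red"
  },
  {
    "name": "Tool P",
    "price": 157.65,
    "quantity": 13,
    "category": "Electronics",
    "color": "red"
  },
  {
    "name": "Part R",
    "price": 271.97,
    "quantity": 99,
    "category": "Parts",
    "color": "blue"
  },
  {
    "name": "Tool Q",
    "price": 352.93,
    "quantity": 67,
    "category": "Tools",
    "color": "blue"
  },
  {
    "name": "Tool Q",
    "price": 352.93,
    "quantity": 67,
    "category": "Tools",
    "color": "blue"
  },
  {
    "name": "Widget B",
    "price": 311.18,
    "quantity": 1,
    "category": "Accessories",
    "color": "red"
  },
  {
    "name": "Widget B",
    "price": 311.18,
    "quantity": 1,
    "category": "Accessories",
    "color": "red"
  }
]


Checking 7 records for duplicates:

  Row 1: Tool P ($157.65, qty 13)
  Row 2: Tool P ($157.65, qty 13) <-- DUPLICATE
  Row 3: Part R ($271.97, qty 99)
  Row 4: Tool Q ($352.93, qty 67)
  Row 5: Tool Q ($352.93, qty 67) <-- DUPLICATE
  Row 6: Widget B ($311.18, qty 1)
  Row 7: Widget B ($311.18, qty 1) <-- DUPLICATE

Duplicates found: 3
Unique records: 4

3 duplicates, 4 unique


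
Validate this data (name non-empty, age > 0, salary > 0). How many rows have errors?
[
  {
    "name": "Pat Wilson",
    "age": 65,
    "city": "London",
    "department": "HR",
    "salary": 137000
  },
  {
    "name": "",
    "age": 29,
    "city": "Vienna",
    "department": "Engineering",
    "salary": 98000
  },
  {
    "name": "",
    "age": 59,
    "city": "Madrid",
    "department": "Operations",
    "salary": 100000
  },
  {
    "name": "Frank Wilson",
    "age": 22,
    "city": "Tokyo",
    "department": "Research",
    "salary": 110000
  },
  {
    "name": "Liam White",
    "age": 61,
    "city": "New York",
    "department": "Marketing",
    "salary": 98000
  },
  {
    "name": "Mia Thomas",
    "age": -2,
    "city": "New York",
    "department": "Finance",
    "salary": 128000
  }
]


Validating 6 records:
Rules: name non-empty, age > 0, salary > 0

  Row 1 (Pat Wilson): OK
  Row 2 (???): empty name
  Row 3 (???): empty name
  Row 4 (Frank Wilson): OK
  Row 5 (Liam White): OK
  Row 6 (Mia Thomas): negative age: -2

Total errors: 3

3 errors


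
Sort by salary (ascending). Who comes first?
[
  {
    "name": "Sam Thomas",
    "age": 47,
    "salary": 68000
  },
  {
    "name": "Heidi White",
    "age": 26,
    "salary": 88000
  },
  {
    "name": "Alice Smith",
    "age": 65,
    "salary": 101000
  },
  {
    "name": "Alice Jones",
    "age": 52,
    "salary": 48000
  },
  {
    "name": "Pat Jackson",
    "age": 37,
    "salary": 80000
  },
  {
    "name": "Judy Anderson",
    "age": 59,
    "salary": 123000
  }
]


Sort by: salary (ascending)

Sorted order:
  1. Alice Jones (salary = 48000)
  2. Sam Thomas (salary = 68000)
  3. Pat Jackson (salary = 80000)
  4. Heidi White (salary = 88000)
  5. Alice Smith (salary = 101000)
  6. Judy Anderson (salary = 123000)

First: Alice Jones

Alice Jones


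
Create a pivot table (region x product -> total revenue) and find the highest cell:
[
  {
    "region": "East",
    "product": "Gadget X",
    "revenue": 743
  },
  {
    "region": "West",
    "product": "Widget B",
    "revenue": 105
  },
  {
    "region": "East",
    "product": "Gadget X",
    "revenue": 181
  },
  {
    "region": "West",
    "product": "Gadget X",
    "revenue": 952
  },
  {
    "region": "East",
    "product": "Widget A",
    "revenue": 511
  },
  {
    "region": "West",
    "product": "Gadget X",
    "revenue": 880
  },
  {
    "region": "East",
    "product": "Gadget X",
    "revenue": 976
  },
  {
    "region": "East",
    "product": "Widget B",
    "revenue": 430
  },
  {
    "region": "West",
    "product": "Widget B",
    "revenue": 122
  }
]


Pivot: region (rows) x product (columns) -> total revenue

     Gadget X      Widget A      Widget B    
East          1900           511           430  
West          1832             0           227  

Highest: East / Gadget X = $1900

East / Gadget X = $1900


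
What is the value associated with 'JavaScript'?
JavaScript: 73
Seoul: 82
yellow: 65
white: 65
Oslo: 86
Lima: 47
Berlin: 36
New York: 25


Looking up key 'JavaScript'
Value: 73

73


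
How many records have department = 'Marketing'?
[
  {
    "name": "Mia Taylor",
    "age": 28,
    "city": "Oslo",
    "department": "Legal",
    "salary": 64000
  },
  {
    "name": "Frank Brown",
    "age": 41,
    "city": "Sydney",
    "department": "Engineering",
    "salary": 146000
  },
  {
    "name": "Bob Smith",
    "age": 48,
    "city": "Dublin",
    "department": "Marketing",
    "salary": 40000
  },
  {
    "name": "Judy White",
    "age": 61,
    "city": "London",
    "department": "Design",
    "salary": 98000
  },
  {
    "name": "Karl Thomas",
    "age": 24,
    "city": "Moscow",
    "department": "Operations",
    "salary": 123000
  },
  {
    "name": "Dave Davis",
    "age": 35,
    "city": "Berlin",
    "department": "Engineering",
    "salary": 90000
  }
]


Data: 6 records
Condition: department = 'Marketing'

Checking each record:
  Mia Taylor: Legal
  Frank Brown: Engineering
  Bob Smith: Marketing MATCH
  Judy White: Design
  Karl Thomas: Operations
  Dave Davis: Engineering

Count: 1

1


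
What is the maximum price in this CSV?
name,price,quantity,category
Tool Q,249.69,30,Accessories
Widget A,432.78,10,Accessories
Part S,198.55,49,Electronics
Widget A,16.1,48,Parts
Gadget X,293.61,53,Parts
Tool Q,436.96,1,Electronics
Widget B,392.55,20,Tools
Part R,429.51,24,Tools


Computing maximum price:
Values: [249.69, 432.78, 198.55, 16.1, 293.61, 436.96, 392.55, 429.51]
Max = 436.96

436.96


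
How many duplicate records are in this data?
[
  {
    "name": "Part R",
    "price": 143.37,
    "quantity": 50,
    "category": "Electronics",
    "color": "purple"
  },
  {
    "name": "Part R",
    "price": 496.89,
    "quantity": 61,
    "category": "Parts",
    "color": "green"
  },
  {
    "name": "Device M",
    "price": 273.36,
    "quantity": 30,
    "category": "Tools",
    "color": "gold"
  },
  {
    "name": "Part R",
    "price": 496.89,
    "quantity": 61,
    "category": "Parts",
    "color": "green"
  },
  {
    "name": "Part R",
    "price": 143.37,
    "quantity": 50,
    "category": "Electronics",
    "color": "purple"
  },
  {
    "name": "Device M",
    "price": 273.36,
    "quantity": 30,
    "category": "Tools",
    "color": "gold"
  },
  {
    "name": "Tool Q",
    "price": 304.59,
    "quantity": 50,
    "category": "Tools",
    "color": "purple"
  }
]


Checking 7 records for duplicates:

  Row 1: Part R ($143.37, qty 50)
  Row 2: Part R ($496.89, qty 61)
  Row 3: Device M ($273.36, qty 30)
  Row 4: Part R ($496.89, qty 61) <-- DUPLICATE
  Row 5: Part R ($143.37, qty 50) <-- DUPLICATE
  Row 6: Device M ($273.36, qty 30) <-- DUPLICATE
  Row 7: Tool Q ($304.59, qty 50)

Duplicates found: 3
Unique records: 4

3 duplicates, 4 unique


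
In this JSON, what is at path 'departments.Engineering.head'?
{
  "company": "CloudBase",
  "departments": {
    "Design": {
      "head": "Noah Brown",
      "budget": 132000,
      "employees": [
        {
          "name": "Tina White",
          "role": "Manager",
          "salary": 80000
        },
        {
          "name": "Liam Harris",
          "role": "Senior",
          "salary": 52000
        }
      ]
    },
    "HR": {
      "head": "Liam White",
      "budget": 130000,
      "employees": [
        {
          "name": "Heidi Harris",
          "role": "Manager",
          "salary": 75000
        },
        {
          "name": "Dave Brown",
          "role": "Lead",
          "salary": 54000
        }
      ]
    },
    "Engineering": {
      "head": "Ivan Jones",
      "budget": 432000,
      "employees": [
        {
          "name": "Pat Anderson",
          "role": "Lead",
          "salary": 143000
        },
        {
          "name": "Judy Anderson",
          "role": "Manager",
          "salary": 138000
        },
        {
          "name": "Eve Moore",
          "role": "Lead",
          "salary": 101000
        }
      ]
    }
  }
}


Path: departments.Engineering.head

Navigate:
  -> departments
  -> Engineering
  -> head = 'Ivan Jones'

Ivan Jones


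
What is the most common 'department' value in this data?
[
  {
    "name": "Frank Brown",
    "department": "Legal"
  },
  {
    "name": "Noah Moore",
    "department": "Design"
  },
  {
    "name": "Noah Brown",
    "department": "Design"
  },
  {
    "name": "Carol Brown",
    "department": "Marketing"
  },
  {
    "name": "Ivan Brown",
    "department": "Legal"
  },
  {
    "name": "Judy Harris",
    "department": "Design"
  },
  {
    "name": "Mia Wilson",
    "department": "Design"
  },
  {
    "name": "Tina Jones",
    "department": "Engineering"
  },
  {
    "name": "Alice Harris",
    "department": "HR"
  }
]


Counting 'department' values across 9 records:

  Design: 4 ####
  Legal: 2 ##
  Marketing: 1 #
  Engineering: 1 #
  HR: 1 #

Most common: Design (4 times)

Design (4 times)


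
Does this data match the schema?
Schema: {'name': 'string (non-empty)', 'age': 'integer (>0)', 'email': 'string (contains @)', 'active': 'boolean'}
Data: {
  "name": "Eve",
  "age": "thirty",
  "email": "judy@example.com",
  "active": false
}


Validating each field against schema:
  name: OK (non-empty string)
  age: FAIL ("thirty" is not an integer)
  email: OK (string with @)
  active: OK (boolean)

Result: INVALID (1 error: age)

INVALID (1 error: age)


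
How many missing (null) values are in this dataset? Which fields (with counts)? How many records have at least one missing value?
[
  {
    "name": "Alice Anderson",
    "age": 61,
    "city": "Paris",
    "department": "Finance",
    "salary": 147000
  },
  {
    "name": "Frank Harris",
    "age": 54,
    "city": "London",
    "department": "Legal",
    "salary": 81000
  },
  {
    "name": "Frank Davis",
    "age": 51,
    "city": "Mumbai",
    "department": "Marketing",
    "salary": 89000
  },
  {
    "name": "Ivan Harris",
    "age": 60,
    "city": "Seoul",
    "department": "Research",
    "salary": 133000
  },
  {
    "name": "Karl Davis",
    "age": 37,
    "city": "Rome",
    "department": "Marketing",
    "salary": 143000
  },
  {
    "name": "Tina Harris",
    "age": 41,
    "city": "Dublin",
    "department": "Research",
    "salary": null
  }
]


Checking for missing (null) values in 6 records:

  Alice Anderson: complete
  Frank Harris: complete
  Frank Davis: complete
  Ivan Harris: complete
  Karl Davis: complete
  Tina Harris: salary

Per field:
  name: 0 missing
  age: 0 missing
  city: 0 missing
  department: 0 missing
  salary: 1 missing

Total missing values: 1
Records with any missing: 1

1 missing values (salary: 1); 1 incomplete records


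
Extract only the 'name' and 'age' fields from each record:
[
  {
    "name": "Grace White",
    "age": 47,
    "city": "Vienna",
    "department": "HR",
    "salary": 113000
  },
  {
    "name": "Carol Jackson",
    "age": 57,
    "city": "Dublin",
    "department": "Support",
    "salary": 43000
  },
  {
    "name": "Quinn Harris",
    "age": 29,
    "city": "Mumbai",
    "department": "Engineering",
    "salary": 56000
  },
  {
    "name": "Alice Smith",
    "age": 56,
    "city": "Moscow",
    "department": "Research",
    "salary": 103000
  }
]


Original: 4 records with fields: name, age, city, department, salary
Keep: ['name', 'age']
Drop: ['city', 'department', 'salary']
Result: 4 records, 2 fields each

[
  {
    "name": "Grace White",
    "age": 47
  },
  {
    "name": "Carol Jackson",
    "age": 57
  },
  {
    "name": "Quinn Harris",
    "age": 29
  },
  {
    "name": "Alice Smith",
    "age": 56
  }
]


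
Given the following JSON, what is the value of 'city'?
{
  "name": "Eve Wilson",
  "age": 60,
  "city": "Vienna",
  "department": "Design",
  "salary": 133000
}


Looking up field 'city'
Value: Vienna

Vienna


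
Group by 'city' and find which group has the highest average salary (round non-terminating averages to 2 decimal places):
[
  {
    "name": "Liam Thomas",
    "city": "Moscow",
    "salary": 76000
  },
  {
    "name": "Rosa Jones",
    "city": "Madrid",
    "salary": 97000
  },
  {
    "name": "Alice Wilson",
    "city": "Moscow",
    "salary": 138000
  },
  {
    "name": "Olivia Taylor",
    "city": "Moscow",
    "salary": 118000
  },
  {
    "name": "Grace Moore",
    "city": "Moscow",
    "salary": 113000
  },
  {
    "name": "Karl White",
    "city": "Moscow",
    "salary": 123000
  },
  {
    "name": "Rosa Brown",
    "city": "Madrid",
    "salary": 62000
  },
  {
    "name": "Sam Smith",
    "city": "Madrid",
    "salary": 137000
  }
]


Group by: city

Groups:
  Madrid: 3 people, avg salary = 296000/3 ≈ $98666.67
  Moscow: 5 people, avg salary = 568000/5 = $113600

Highest average salary: Moscow ($113600)

Moscow ($113600)


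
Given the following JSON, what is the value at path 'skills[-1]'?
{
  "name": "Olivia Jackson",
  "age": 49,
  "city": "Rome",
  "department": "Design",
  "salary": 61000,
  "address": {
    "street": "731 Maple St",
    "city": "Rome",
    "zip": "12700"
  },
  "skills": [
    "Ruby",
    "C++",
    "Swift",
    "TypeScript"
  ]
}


Query: skills[-1]
Path: skills -> last element
Value: TypeScript

TypeScript


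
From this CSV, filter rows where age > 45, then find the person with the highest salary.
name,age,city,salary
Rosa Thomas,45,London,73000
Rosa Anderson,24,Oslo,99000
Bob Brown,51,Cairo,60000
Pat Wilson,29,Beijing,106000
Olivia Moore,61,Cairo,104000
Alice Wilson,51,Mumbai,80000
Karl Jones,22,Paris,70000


Filter: age > 45
Sort by: salary (descending)

Filtered records (3):
  Olivia Moore, age 61, salary $104000
  Alice Wilson, age 51, salary $80000
  Bob Brown, age 51, salary $60000

Highest salary: Olivia Moore ($104000)

Olivia Moore


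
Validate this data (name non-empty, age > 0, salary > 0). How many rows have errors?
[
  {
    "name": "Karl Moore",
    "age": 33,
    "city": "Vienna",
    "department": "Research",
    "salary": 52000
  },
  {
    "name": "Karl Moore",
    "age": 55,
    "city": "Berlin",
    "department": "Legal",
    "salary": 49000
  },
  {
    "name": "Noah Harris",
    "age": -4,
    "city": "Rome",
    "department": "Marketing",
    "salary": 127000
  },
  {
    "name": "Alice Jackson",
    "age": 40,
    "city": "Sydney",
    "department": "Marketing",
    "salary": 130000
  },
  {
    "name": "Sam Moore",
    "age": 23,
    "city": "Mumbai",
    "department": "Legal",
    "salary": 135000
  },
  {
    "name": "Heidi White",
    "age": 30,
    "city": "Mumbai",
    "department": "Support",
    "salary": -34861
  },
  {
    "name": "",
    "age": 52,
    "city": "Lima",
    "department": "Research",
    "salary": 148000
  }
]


Validating 7 records:
Rules: name non-empty, age > 0, salary > 0

  Row 1 (Karl Moore): OK
  Row 2 (Karl Moore): OK
  Row 3 (Noah Harris): negative age: -4
  Row 4 (Alice Jackson): OK
  Row 5 (Sam Moore): OK
  Row 6 (Heidi White): negative salary: -34861
  Row 7 (???): empty name

Total errors: 3

3 errors


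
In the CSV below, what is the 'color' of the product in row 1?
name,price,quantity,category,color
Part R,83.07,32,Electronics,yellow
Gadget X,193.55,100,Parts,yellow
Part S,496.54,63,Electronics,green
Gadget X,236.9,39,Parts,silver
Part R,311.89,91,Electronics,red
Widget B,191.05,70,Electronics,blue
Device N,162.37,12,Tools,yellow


Query: Row 1 ('Part R'), column 'color'
Value: yellow

yellow


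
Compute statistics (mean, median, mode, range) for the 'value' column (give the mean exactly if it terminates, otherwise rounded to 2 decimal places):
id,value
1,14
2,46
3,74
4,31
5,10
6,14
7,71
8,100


Data: [14, 46, 74, 31, 10, 14, 71, 100]
Count: 8
Sum: 360
Mean: 360/8 = 45
Sorted: [10, 14, 14, 31, 46, 71, 74, 100]
Median: 38.5
Mode: 14 (2 times)
Range: 100 - 10 = 90
Min: 10, Max: 100

mean=45, median=38.5, mode=14, range=90


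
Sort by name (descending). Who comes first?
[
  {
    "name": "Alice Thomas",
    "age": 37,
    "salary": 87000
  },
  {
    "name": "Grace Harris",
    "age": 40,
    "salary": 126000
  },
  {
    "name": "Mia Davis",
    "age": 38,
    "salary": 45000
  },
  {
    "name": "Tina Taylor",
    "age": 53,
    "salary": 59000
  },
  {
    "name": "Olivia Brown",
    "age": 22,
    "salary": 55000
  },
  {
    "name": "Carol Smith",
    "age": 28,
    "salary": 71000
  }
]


Sort by: name (descending)

Sorted order:
  1. Tina Taylor (name = Tina Taylor)
  2. Olivia Brown (name = Olivia Brown)
  3. Mia Davis (name = Mia Davis)
  4. Grace Harris (name = Grace Harris)
  5. Carol Smith (name = Carol Smith)
  6. Alice Thomas (name = Alice Thomas)

First: Tina Taylor

Tina Taylor


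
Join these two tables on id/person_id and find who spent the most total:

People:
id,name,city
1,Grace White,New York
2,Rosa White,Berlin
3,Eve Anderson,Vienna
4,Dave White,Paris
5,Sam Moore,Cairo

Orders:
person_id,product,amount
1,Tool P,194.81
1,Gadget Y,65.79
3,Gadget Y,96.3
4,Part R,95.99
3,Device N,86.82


Join on: people.id = orders.person_id

Joined rows:
  Grace White (New York) bought Tool P for $194.81
  Grace White (New York) bought Gadget Y for $65.79
  Eve Anderson (Vienna) bought Gadget Y for $96.3
  Dave White (Paris) bought Part R for $95.99
  Eve Anderson (Vienna) bought Device N for $86.82

Total per person:
  Grace White: $260.60
  Eve Anderson: $183.12
  Dave White: $95.99

Top spender: Grace White ($260.60)

Grace White ($260.60)


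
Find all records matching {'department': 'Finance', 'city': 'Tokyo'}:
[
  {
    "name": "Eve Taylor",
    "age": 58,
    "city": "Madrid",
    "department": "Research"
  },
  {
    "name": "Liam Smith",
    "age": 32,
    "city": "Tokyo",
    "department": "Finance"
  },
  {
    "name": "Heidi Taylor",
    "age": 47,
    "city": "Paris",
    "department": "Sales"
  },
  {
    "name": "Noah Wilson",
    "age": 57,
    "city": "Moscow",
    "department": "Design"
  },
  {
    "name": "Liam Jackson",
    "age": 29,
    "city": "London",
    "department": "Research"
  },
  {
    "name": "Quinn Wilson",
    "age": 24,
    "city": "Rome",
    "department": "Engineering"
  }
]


Search criteria: {'department': 'Finance', 'city': 'Tokyo'}

Checking 6 records:
  Eve Taylor: {department: Research, city: Madrid}
  Liam Smith: {department: Finance, city: Tokyo} <-- MATCH
  Heidi Taylor: {department: Sales, city: Paris}
  Noah Wilson: {department: Design, city: Moscow}
  Liam Jackson: {department: Research, city: London}
  Quinn Wilson: {department: Engineering, city: Rome}

Matches: ["Liam Smith"]

["Liam Smith"]


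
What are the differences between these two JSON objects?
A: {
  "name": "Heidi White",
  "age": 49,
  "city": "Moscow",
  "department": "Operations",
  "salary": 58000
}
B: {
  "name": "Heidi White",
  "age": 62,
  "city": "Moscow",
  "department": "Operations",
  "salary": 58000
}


Comparing each field (in key order):
  name: same
  age: DIFFERENT
  city: same
  department: same
  salary: same
Differences:
  age: 49 -> 62

1 field(s) changed

1 change: age


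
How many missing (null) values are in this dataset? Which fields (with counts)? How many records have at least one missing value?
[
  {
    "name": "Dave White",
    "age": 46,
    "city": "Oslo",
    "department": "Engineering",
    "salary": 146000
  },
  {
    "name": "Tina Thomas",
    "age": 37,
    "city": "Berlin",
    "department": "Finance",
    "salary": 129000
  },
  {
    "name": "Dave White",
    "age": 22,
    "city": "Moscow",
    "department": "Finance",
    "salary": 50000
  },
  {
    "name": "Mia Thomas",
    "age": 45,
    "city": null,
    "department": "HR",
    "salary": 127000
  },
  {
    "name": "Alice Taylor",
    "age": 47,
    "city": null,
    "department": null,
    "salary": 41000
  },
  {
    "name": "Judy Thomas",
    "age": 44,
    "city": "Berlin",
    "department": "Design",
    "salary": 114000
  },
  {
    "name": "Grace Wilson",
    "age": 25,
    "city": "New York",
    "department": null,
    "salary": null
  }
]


Checking for missing (null) values in 7 records:

  Dave White: complete
  Tina Thomas: complete
  Dave White: complete
  Mia Thomas: city
  Alice Taylor: city, department
  Judy Thomas: complete
  Grace Wilson: department, salary

Per field:
  name: 0 missing
  age: 0 missing
  city: 2 missing
  department: 2 missing
  salary: 1 missing

Total missing values: 5
Records with any missing: 3

5 missing values (city: 2, department: 2, salary: 1); 3 incomplete records
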